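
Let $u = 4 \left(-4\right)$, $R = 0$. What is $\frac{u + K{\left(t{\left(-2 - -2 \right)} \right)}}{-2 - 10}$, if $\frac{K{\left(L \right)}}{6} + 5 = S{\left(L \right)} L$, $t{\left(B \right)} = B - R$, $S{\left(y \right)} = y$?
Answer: $\frac{23}{6} \approx 3.8333$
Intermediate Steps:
$t{\left(B \right)} = B$ ($t{\left(B \right)} = B - 0 = B + 0 = B$)
$K{\left(L \right)} = -30 + 6 L^{2}$ ($K{\left(L \right)} = -30 + 6 L L = -30 + 6 L^{2}$)
$u = -16$
$\frac{u + K{\left(t{\left(-2 - -2 \right)} \right)}}{-2 - 10} = \frac{-16 - \left(30 - 6 \left(-2 - -2\right)^{2}\right)}{-2 - 10} = \frac{-16 - \left(30 - 6 \left(-2 + 2\right)^{2}\right)}{-12} = - \frac{-16 - \left(30 - 6 \cdot 0^{2}\right)}{12} = - \frac{-16 + \left(-30 + 6 \cdot 0\right)}{12} = - \frac{-16 + \left(-30 + 0\right)}{12} = - \frac{-16 - 30}{12} = \left(- \frac{1}{12}\right) \left(-46\right) = \frac{23}{6}$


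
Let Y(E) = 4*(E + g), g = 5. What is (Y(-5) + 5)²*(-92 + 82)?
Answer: -250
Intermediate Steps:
Y(E) = 20 + 4*E (Y(E) = 4*(E + 5) = 4*(5 + E) = 20 + 4*E)
(Y(-5) + 5)²*(-92 + 82) = ((20 + 4*(-5)) + 5)²*(-92 + 82) = ((20 - 20) + 5)²*(-10) = (0 + 5)²*(-10) = 5²*(-10) = 25*(-10) = -250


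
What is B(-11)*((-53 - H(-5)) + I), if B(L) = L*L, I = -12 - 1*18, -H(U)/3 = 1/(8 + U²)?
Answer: -10032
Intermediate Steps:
H(U) = -3/(8 + U²)
I = -30 (I = -12 - 18 = -30)
B(L) = L²
B(-11)*((-53 - H(-5)) + I) = (-11)²*((-53 - (-3)/(8 + (-5)²)) - 30) = 121*((-53 - (-3)/(8 + 25)) - 30) = 121*((-53 - (-3)/33) - 30) = 121*((-53 - 1*(-1/11)) - 30) = 121*((-53 + 1/11) - 30) = 121*(-582/11 - 30) = 121*(-912/11) = -10032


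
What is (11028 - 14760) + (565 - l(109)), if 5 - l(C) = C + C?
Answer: -2954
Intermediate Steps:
l(C) = 5 - 2*C (l(C) = 5 - (C + C) = 5 - 2*C)
(11028 - 14760) + (565 - l(109)) = (11028 - 14760) + (565 - (5 - 2*109)) = -3732 + (565 - (5 - 218)) = -3732 + (565 - 1*(-213)) = -3732 + (565 + 213) = -3732 + 778 = -2954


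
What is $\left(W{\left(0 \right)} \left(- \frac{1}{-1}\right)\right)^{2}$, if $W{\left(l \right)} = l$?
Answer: $0$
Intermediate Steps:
$\left(W{\left(0 \right)} \left(- \frac{1}{-1}\right)\right)^{2} = \left(0 \left(- \frac{1}{-1}\right)\right)^{2} = \left(0 \left(\left(-1\right) \left(-1\right)\right)\right)^{2} = \left(0 \cdot 1\right)^{2} = 0^{2} = 0$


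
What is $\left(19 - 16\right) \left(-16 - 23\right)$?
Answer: $-117$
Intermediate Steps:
$\left(19 - 16\right) \left(-16 - 23\right) = 3 \left(-16 - 23\right) = 3 \left(-39\right) = -117$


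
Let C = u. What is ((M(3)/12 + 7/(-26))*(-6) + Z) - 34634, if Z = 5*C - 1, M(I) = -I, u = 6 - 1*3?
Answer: -900039/26 ≈ -34617.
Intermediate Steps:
u = 3 (u = 6 - 3 = 3)
C = 3
Z = 14 (Z = 5*3 - 1 = 15 - 1 = 14)
((M(3)/12 + 7/(-26))*(-6) + Z) - 34634 = ((-1*3/12 + 7/(-26))*(-6) + 14) - 34634 = ((-3*1/12 + 7*(-1/26))*(-6) + 14) - 34634 = ((-1/4 - 7/26)*(-6) + 14) - 34634 = (-27/52*(-6) + 14) - 34634 = (81/26 + 14) - 34634 = 445/26 - 34634 = -900039/26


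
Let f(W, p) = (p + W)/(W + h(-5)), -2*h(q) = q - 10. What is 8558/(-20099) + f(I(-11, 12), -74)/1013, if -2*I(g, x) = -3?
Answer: -158960927/366485166 ≈ -0.43374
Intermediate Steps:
h(q) = 5 - q/2 (h(q) = -(q - 10)/2 = -(-10 + q)/2 = 5 - q/2)
I(g, x) = 3/2 (I(g, x) = -1/2*(-3) = 3/2)
f(W, p) = (W + p)/(15/2 + W) (f(W, p) = (p + W)/(W + (5 - 1/2*(-5))) = (W + p)/(W + (5 + 5/2)) = (W + p)/(W + 15/2) = (W + p)/(15/2 + W))
8558/(-20099) + f(I(-11, 12), -74)/1013 = 8558/(-20099) + (2*(3/2 - 74)/(15 + 2*(3/2)))/1013 = 8558*(-1/20099) + (2*(-145/2)/(15 + 3))*(1/1013) = -8558/20099 + (2*(-145/2)/18)*(1/1013) = -8558/20099 + (2*(1/18)*(-145/2))*(1/1013) = -8558/20099 - 145/18*1/1013 = -8558/20099 - 145/18234 = -158960927/366485166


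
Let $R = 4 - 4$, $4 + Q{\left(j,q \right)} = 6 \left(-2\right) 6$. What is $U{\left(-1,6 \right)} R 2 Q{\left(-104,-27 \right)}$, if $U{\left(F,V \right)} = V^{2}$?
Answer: $0$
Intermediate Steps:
$Q{\left(j,q \right)} = -76$ ($Q{\left(j,q \right)} = -4 + 6 \left(-2\right) 6 = -4 - 72 = -76$)
$R = 0$
$U{\left(-1,6 \right)} R 2 Q{\left(-104,-27 \right)} = 6^{2} \cdot 0 \cdot 2 \left(-76\right) = 36 \cdot 0 \cdot 2 \left(-76\right) = 0 \cdot 2 \left(-76\right) = 0 \left(-76\right) = 0$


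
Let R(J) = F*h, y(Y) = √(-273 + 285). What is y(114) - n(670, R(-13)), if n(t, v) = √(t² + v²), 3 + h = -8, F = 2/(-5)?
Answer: 2*√3 - 2*√2805746/5 ≈ -666.55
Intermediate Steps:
y(Y) = 2*√3 (y(Y) = √12 = 2*√3)
F = -⅖ (F = 2*(-⅕) = -⅖ ≈ -0.40000)
h = -11 (h = -3 - 8 = -11)
R(J) = 22/5 (R(J) = -⅖*(-11) = 22/5)
y(114) - n(670, R(-13)) = 2*√3 - √(670² + (22/5)²) = 2*√3 - √(448900 + 484/25) = 2*√3 - √(11222984/25) = 2*√3 - 2*√2805746/5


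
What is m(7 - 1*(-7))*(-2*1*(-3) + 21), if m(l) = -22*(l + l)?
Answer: -16632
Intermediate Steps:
m(l) = -44*l
m(7 - 1*(-7))*(-2*1*(-3) + 21) = (-44*(7 - 1*(-7)))*(-2*1*(-3) + 21) = (-44*(7 + 7))*(-2*(-3) + 21) = (-44*14)*(6 + 21) = -616*27 = -16632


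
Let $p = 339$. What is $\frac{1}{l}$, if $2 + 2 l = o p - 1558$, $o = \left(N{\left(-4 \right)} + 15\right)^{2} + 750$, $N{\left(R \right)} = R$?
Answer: $\frac{2}{293709} \approx 6.8095 \cdot 10^{-6}$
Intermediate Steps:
$o = 871$ ($o = \left(-4 + 15\right)^{2} + 750 = 11^{2} + 750 = 121 + 750 = 871$)
$l = \frac{293709}{2}$ ($l = -1 + \frac{871 \cdot 339 - 1558}{2} = -1 + \frac{295269 - 1558}{2} = -1 + \frac{1}{2} \cdot 293711 = -1 + \frac{293711}{2} = \frac{293709}{2} \approx 1.4685 \cdot 10^{5}$)
$\frac{1}{l} = \frac{1}{\frac{293709}{2}} = \frac{2}{293709}$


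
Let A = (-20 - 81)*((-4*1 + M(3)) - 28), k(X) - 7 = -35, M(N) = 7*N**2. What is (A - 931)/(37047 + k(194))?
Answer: -4062/37019 ≈ -0.10973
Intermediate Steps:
k(X) = -28 (k(X) = 7 - 35 = -28)
A = -3131 (A = (-20 - 81)*((-4*1 + 7*3**2) - 28) = -101*((-4 + 7*9) - 28) = -101*((-4 + 63) - 28) = -101*(59 - 28) = -101*31 = -3131)
(A - 931)/(37047 + k(194)) = (-3131 - 931)/(37047 - 28) = -4062/37019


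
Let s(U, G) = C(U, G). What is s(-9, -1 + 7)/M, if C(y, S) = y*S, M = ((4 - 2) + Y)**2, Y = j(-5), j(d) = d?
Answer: -6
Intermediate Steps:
Y = -5
M = 9 (M = ((4 - 2) - 5)**2 = (2 - 5)**2 = (-3)**2 = 9)
C(y, S) = S*y
s(U, G) = G*U
s(-9, -1 + 7)/M = ((-1 + 7)*(-9))/9 = (6*(-9))*(1/9) = -54*1/9 = -6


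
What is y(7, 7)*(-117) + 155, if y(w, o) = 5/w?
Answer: 500/7 ≈ 71.429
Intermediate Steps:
y(7, 7)*(-117) + 155 = (5/7)*(-117) + 155 = -585/7 + 155 = 500/7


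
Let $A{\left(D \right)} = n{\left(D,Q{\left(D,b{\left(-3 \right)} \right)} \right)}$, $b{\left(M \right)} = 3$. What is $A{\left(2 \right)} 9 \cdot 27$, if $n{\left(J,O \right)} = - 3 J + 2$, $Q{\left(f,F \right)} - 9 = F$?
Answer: $-972$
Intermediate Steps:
$Q{\left(f,F \right)} = 9 + F$
$n{\left(J,O \right)} = 2 - 3 J$
$A{\left(D \right)} = 2 - 3 D$
$A{\left(2 \right)} 9 \cdot 27 = \left(2 - 6\right) 9 \cdot 27 = \left(-4\right) 9 \cdot 27 = \left(-36\right) 27 = -972$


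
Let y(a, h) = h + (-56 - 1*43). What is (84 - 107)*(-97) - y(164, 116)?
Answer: 2214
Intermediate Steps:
y(a, h) = -99 + h (y(a, h) = h + (-56 - 43) = h - 99 = -99 + h)
(84 - 107)*(-97) - y(164, 116) = (84 - 107)*(-97) - (-99 + 116) = -23*(-97) - 1*17 = 2231 - 17 = 2214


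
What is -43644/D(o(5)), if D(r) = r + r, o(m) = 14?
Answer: -10911/7 ≈ -1558.7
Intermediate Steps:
D(r) = 2*r
-43644/D(o(5)) = -43644/(2*14) = -43644/28 = -43644*1/28 = -10911/7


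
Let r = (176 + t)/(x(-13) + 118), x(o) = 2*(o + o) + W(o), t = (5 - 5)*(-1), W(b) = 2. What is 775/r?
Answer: 13175/44 ≈ 299.43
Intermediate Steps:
t = 0 (t = 0*(-1) = 0)
x(o) = 2 + 4*o (x(o) = 2*(o + o) + 2 = 2*(2*o) + 2 = 4*o + 2 = 2 + 4*o)
r = 44/17 (r = (176 + 0)/((2 + 4*(-13)) + 118) = 176/((2 - 52) + 118) = 176/(-50 + 118) = 176/68 = 176*(1/68) = 44/17 ≈ 2.5882)
775/r = 775/(44/17) = 775*(17/44) = 13175/44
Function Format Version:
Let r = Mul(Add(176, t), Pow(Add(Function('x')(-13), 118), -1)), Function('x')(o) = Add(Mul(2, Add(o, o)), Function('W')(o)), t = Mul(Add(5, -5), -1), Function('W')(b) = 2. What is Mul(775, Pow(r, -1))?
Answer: Rational(13175, 44) ≈ 299.43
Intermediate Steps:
t = 0 (t = Mul(0, -1) = 0)
Function('x')(o) = Add(2, Mul(4, o)) (Function('x')(o) = Add(Mul(2, Add(o, o)), 2) = Add(Mul(2, Mul(2, o)), 2) = Add(Mul(4, o), 2) = Add(2, Mul(4, o)))
r = Rational(44, 17) (r = Mul(Add(176, 0), Pow(Add(Add(2, Mul(4, -13)), 118), -1)) = Mul(176, Pow(Add(Add(2, -52), 118), -1)) = Mul(176, Pow(Add(-50, 118), -1)) = Mul(176, Pow(68, -1)) = Mul(176, Rational(1, 68)) = Rational(44, 17) ≈ 2.5882)
Mul(775, Pow(r, -1)) = Mul(775, Pow(Rational(44, 17), -1)) = Mul(775, Rational(17, 44)) = Rational(13175, 44)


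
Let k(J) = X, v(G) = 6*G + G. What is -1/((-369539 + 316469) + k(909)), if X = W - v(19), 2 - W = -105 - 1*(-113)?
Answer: 1/53209 ≈ 1.8794e-5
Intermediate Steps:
W = -6 (W = 2 - (-105 - 1*(-113)) = 2 - (-105 + 113) = 2 - 1*8 = 2 - 8 = -6)
v(G) = 7*G
X = -139 (X = -6 - 7*19 = -6 - 1*133 = -6 - 133 = -139)
k(J) = -139
-1/((-369539 + 316469) + k(909)) = -1/((-369539 + 316469) - 139) = -1/(-53070 - 139) = -1/(-53209) = -1*(-1/53209) = 1/53209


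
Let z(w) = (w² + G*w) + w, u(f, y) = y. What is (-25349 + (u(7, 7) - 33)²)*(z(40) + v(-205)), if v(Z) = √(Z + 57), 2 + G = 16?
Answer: -54280600 - 49346*I*√37 ≈ -5.4281e+7 - 3.0016e+5*I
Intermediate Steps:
G = 14 (G = -2 + 16 = 14)
z(w) = w² + 15*w (z(w) = (w² + 14*w) + w = w² + 15*w)
v(Z) = √(57 + Z)
(-25349 + (u(7, 7) - 33)²)*(z(40) + v(-205)) = (-25349 + (7 - 33)²)*(40*(15 + 40) + √(57 - 205)) = (-25349 + (-26)²)*(40*55 + √(-148)) = (-25349 + 676)*(2200 + 2*I*√37) = -24673*(2200 + 2*I*√37) = -54280600 - 49346*I*√37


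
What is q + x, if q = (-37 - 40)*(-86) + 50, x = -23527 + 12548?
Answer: -4307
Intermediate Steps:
x = -10979
q = 6672 (q = -77*(-86) + 50 = 6622 + 50 = 6672)
q + x = 6672 - 10979 = -4307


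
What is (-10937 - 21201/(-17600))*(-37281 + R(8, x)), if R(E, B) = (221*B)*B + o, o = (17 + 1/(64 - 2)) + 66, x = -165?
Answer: -2854181305860773/43648 ≈ -6.5391e+10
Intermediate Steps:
o = 5147/62 (o = (17 + 1/62) + 66 = 1055/62 + 66 = 5147/62 ≈ 83.016)
R(E, B) = 5147/62 + 221*B² (R(E, B) = (221*B)*B + 5147/62 = 221*B² + 5147/62 = 5147/62 + 221*B²)
(-10937 - 21201/(-17600))*(-37281 + R(8, x)) = (-10937 - 21201/(-17600))*(-37281 + (5147/62 + 221*(-165)²)) = (-10937 - 21201*(-1/17600))*(-37281 + (5147/62 + 221*27225)) = (-10937 + 21201/17600)*(-37281 + (5147/62 + 6016725)) = -192469999*(-37281 + 373042097/62)/17600 = -192469999/17600*370730675/62 = -2854181305860773/43648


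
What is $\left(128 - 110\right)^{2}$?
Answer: $324$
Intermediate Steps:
$\left(128 - 110\right)^{2} = 18^{2} = 324$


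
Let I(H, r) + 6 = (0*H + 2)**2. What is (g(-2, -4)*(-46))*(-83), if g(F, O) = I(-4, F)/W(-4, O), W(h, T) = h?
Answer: 1909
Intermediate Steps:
I(H, r) = -2 (I(H, r) = -6 + (0*H + 2)**2 = -6 + (0 + 2)**2 = -6 + 2**2 = -6 + 4 = -2)
g(F, O) = 1/2 (g(F, O) = -2/(-4) = -2*(-1/4) = 1/2)
(g(-2, -4)*(-46))*(-83) = ((1/2)*(-46))*(-83) = -23*(-83) = 1909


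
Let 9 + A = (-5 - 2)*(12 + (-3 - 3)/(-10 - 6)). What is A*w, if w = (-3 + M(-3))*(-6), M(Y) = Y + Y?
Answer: -20655/4 ≈ -5163.8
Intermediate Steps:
M(Y) = 2*Y
A = -765/8 (A = -9 + (-5 - 2)*(12 + (-3 - 3)/(-10 - 6)) = -9 - 7*(12 - 6/(-16)) = -9 - 7*(12 - 6*(-1/16)) = -9 - 7*(12 + 3/8) = -9 - 7*99/8 = -9 - 693/8 = -765/8 ≈ -95.625)
w = 54 (w = (-3 + 2*(-3))*(-6) = (-3 - 6)*(-6) = -9*(-6) = 54)
A*w = -765/8*54 = -20655/4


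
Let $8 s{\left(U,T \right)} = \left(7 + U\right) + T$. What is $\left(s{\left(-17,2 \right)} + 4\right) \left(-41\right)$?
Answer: $-123$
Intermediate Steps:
$s{\left(U,T \right)} = \frac{7}{8} + \frac{T}{8} + \frac{U}{8}$ ($s{\left(U,T \right)} = \frac{\left(7 + U\right) + T}{8} = \frac{7 + T + U}{8} = \frac{7}{8} + \frac{T}{8} + \frac{U}{8}$)
$\left(s{\left(-17,2 \right)} + 4\right) \left(-41\right) = \left(\left(\frac{7}{8} + \frac{1}{8} \cdot 2 + \frac{1}{8} \left(-17\right)\right) + 4\right) \left(-41\right) = \left(\left(\frac{7}{8} + \frac{1}{4} - \frac{17}{8}\right) + 4\right) \left(-41\right) = \left(-1 + 4\right) \left(-41\right) = 3 \left(-41\right) = -123$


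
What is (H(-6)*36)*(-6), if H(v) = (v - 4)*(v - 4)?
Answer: -21600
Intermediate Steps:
H(v) = (-4 + v)**2 (H(v) = (-4 + v)*(-4 + v) = (-4 + v)**2)
(H(-6)*36)*(-6) = ((-4 - 6)**2*36)*(-6) = ((-10)**2*36)*(-6) = (100*36)*(-6) = 3600*(-6) = -21600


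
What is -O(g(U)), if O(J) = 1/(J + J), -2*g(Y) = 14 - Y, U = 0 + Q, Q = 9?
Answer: ⅕ ≈ 0.20000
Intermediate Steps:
U = 9 (U = 0 + 9 = 9)
g(Y) = -7 + Y/2 (g(Y) = -(14 - Y)/2 = -7 + Y/2)
O(J) = 1/(2*J)
-O(g(U)) = -1/(2*(-7 + (½)*9)) = -1/(2*(-7 + 9/2)) = -1/(2*(-5/2)) = -(-2)/(2*5) = -1*(-⅕) = ⅕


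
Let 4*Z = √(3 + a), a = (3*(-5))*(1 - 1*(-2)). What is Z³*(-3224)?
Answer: 8463*I*√42/4 ≈ 13712.0*I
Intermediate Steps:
a = -45 (a = -15*(1 + 2) = -15*3 = -45)
Z = I*√42/4 (Z = √(3 - 45)/4 = √(-42)/4 = (I*√42)/4 = I*√42/4 ≈ 1.6202*I)
Z³*(-3224) = (I*√42/4)³*(-3224) = -21*I*√42/32*(-3224) = 8463*I*√42/4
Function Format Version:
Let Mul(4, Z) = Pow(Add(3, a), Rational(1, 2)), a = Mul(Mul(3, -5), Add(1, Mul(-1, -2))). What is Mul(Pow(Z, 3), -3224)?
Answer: Mul(Rational(8463, 4), I, Pow(42, Rational(1, 2))) ≈ Mul(13712., I)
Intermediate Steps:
a = -45 (a = Mul(-15, Add(1, 2)) = Mul(-15, 3) = -45)
Z = Mul(Rational(1, 4), I, Pow(42, Rational(1, 2))) (Z = Mul(Rational(1, 4), Pow(Add(3, -45), Rational(1, 2))) = Mul(Rational(1, 4), Pow(-42, Rational(1, 2))) = Mul(Rational(1, 4), Mul(I, Pow(42, Rational(1, 2)))) = Mul(Rational(1, 4), I, Pow(42, Rational(1, 2))) ≈ Mul(1.6202, I))
Mul(Pow(Z, 3), -3224) = Mul(Pow(Mul(Rational(1, 4), I, Pow(42, Rational(1, 2))), 3), -3224) = Mul(Mul(Rational(-21, 32), I, Pow(42, Rational(1, 2))), -3224) = Mul(Rational(8463, 4), I, Pow(42, Rational(1, 2)))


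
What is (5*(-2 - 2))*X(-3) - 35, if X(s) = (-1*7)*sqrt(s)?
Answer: -35 + 140*I*sqrt(3) ≈ -35.0 + 242.49*I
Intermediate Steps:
X(s) = -7*sqrt(s)
(5*(-2 - 2))*X(-3) - 35 = (5*(-2 - 2))*(-7*I*sqrt(3)) - 35 = (5*(-4))*(-7*I*sqrt(3)) - 35 = -(-140)*I*sqrt(3) - 35 = 140*I*sqrt(3) - 35 = -35 + 140*I*sqrt(3)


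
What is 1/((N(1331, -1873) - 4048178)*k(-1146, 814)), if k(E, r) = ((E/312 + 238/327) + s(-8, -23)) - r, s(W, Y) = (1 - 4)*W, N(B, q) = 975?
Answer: 17004/54569413424923 ≈ 3.1160e-10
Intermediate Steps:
s(W, Y) = -3*W
k(E, r) = 8086/327 - r + E/312 (k(E, r) = ((E/312 + 238/327) - 3*(-8)) - r = ((E*(1/312) + 238*(1/327)) + 24) - r = ((E/312 + 238/327) + 24) - r = ((238/327 + E/312) + 24) - r = (8086/327 + E/312) - r = 8086/327 - r + E/312)
1/((N(1331, -1873) - 4048178)*k(-1146, 814)) = 1/((975 - 4048178)*(8086/327 - 1*814 + (1/312)*(-1146))) = 1/((-4047203)*(8086/327 - 814 - 191/52)) = -1/(4047203*(-13483241/17004)) = -1/4047203*(-17004/13483241) = 17004/54569413424923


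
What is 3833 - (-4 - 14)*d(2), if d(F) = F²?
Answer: 3905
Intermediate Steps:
3833 - (-4 - 14)*d(2) = 3833 - (-4 - 14)*2² = 3833 - (-18)*4 = 3833 - 1*(-72) = 3833 + 72 = 3905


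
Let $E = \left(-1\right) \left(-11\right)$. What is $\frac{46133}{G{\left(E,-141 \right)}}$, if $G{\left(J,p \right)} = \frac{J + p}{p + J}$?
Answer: $46133$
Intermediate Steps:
$E = 11$
$G{\left(J,p \right)} = 1$ ($G{\left(J,p \right)} = \frac{J + p}{J + p} = 1$)
$\frac{46133}{G{\left(E,-141 \right)}} = \frac{46133}{1} = 46133 \cdot 1 = 46133$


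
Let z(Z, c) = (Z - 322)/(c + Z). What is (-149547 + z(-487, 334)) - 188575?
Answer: -51731857/153 ≈ -3.3812e+5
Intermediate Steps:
z(Z, c) = (-322 + Z)/(Z + c)
(-149547 + z(-487, 334)) - 188575 = (-149547 + (-322 - 487)/(-487 + 334)) - 188575 = (-149547 - 809/(-153)) - 188575 = (-149547 - 1/153*(-809)) - 188575 = (-149547 + 809/153) - 188575 = -22879882/153 - 188575 = -51731857/153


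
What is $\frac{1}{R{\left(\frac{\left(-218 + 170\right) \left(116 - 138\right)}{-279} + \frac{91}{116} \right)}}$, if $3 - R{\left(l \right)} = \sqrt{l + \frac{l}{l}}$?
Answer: $\frac{32364}{118673} + \frac{2 i \sqrt{58203957}}{118673} \approx 0.27272 + 0.12857 i$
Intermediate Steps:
$R{\left(l \right)} = 3 - \sqrt{1 + l}$ ($R{\left(l \right)} = 3 - \sqrt{l + \frac{l}{l}} = 3 - \sqrt{l + 1} = 3 - \sqrt{1 + l}$)
$\frac{1}{R{\left(\frac{\left(-218 + 170\right) \left(116 - 138\right)}{-279} + \frac{91}{116} \right)}} = \frac{1}{3 - \sqrt{1 + \left(\frac{\left(-218 + 170\right) \left(116 - 138\right)}{-279} + \frac{91}{116}\right)}} = \frac{1}{3 - \sqrt{1 + \left(\left(-48\right) \left(-22\right) \left(- \frac{1}{279}\right) + 91 \cdot \frac{1}{116}\right)}} = \frac{1}{3 - \sqrt{1 + \left(1056 \left(- \frac{1}{279}\right) + \frac{91}{116}\right)}} = \frac{1}{3 - \sqrt{1 + \left(- \frac{352}{93} + \frac{91}{116}\right)}} = \frac{1}{3 - \sqrt{1 - \frac{32369}{10788}}} = \frac{1}{3 - \sqrt{- \frac{21581}{10788}}} = \frac{1}{3 - \frac{i \sqrt{58203957}}{5394}}$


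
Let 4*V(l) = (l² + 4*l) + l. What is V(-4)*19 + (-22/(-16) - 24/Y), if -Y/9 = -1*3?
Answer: -1333/72 ≈ -18.514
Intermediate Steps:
Y = 27 (Y = -(-9)*3 = -9*(-3) = 27)
V(l) = l²/4 + 5*l/4 (V(l) = ((l² + 4*l) + l)/4 = (l² + 5*l)/4 = l²/4 + 5*l/4)
V(-4)*19 + (-22/(-16) - 24/Y) = ((¼)*(-4)*(5 - 4))*19 + (-22/(-16) - 24/27) = ((¼)*(-4)*1)*19 + (-22*(-1/16) - 24*1/27) = -1*19 + (11/8 - 8/9) = -19 + 35/72 = -1333/72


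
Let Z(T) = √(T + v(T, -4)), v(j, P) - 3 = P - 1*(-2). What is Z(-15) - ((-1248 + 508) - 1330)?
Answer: 2070 + I*√14 ≈ 2070.0 + 3.7417*I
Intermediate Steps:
v(j, P) = 5 + P (v(j, P) = 3 + (P - 1*(-2)) = 3 + (P + 2) = 3 + (2 + P) = 5 + P)
Z(T) = √(1 + T) (Z(T) = √(T + (5 - 4)) = √(T + 1) = √(1 + T))
Z(-15) - ((-1248 + 508) - 1330) = √(1 - 15) - ((-1248 + 508) - 1330) = √(-14) - (-740 - 1330) = I*√14 - 1*(-2070) = I*√14 + 2070 = 2070 + I*√14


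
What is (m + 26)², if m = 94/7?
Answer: 76176/49 ≈ 1554.6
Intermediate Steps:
m = 94/7 (m = 94*(⅐) = 94/7 ≈ 13.429)
(m + 26)² = (94/7 + 26)² = (276/7)² = 76176/49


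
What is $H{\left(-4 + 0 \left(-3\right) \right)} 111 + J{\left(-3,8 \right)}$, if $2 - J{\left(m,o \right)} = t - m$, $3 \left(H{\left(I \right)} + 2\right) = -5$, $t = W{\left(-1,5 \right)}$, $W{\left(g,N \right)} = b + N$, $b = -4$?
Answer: $-409$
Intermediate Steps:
$W{\left(g,N \right)} = -4 + N$
$t = 1$ ($t = -4 + 5 = 1$)
$H{\left(I \right)} = - \frac{11}{3}$ ($H{\left(I \right)} = -2 + \frac{1}{3} \left(-5\right) = -2 - \frac{5}{3} = - \frac{11}{3}$)
$J{\left(m,o \right)} = 1 + m$ ($J{\left(m,o \right)} = 2 - \left(1 - m\right) = 2 + \left(-1 + m\right) = 1 + m$)
$H{\left(-4 + 0 \left(-3\right) \right)} 111 + J{\left(-3,8 \right)} = \left(- \frac{11}{3}\right) 111 + \left(1 - 3\right) = -407 - 2 = -409$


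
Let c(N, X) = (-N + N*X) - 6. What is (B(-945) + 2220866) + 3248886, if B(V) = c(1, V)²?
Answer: 6376056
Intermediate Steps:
c(N, X) = -6 - N + N*X
B(V) = (-7 + V)² (B(V) = (-6 - 1*1 + 1*V)² = (-6 - 1 + V)² = (-7 + V)²)
(B(-945) + 2220866) + 3248886 = ((-7 - 945)² + 2220866) + 3248886 = ((-952)² + 2220866) + 3248886 = (906304 + 2220866) + 3248886 = 3127170 + 3248886 = 6376056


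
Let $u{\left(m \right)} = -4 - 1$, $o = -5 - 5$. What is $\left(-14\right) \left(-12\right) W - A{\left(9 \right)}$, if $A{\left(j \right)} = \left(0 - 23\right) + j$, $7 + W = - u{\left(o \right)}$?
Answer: $-322$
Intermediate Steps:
$o = -10$ ($o = -5 - 5 = -10$)
$u{\left(m \right)} = -5$ ($u{\left(m \right)} = -4 - 1 = -5$)
$W = -2$ ($W = -7 - -5 = -7 + 5 = -2$)
$A{\left(j \right)} = -23 + j$
$\left(-14\right) \left(-12\right) W - A{\left(9 \right)} = \left(-14\right) \left(-12\right) \left(-2\right) - \left(-23 + 9\right) = 168 \left(-2\right) - -14 = -336 + 14 = -322$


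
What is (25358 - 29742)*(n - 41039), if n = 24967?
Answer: 70459648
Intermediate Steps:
(25358 - 29742)*(n - 41039) = (25358 - 29742)*(24967 - 41039) = -4384*(-16072) = 70459648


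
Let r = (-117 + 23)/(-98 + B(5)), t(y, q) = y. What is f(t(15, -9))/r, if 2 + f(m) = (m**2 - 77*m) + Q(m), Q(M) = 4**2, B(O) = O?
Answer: -42594/47 ≈ -906.25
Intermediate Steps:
Q(M) = 16
f(m) = 14 + m**2 - 77*m (f(m) = -2 + ((m**2 - 77*m) + 16) = -2 + (16 + m**2 - 77*m) = 14 + m**2 - 77*m)
r = 94/93 (r = (-117 + 23)/(-98 + 5) = -94/(-93) = -1/93*(-94) = 94/93 ≈ 1.0108)
f(t(15, -9))/r = (14 + 15**2 - 77*15)/(94/93) = (14 + 225 - 1155)*(93/94) = -916*93/94 = -42594/47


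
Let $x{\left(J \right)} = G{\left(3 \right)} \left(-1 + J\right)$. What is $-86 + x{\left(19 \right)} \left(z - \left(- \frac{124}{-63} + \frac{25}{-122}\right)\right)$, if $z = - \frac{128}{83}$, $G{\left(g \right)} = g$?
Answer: $- \frac{9374047}{35441} \approx -264.5$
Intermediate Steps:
$z = - \frac{128}{83}$ ($z = \left(-128\right) \frac{1}{83} = - \frac{128}{83} \approx -1.5422$)
$x{\left(J \right)} = -3 + 3 J$ ($x{\left(J \right)} = 3 \left(-1 + J\right) = -3 + 3 J$)
$-86 + x{\left(19 \right)} \left(z - \left(- \frac{124}{-63} + \frac{25}{-122}\right)\right) = -86 + \left(-3 + 3 \cdot 19\right) \left(- \frac{128}{83} - \left(- \frac{124}{-63} + \frac{25}{-122}\right)\right) = -86 + \left(-3 + 57\right) \left(- \frac{128}{83} - \left(\left(-124\right) \left(- \frac{1}{63}\right) + 25 \left(- \frac{1}{122}\right)\right)\right) = -86 + 54 \left(- \frac{128}{83} - \left(\frac{124}{63} - \frac{25}{122}\right)\right) = -86 + 54 \left(- \frac{128}{83} - \frac{13553}{7686}\right) = -86 + 54 \left(- \frac{2108707}{637938}\right) = -86 - \frac{6326121}{35441} = - \frac{9374047}{35441}$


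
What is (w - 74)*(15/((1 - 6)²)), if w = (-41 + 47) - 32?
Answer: -60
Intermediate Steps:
w = -26 (w = 6 - 32 = -26)
(w - 74)*(15/((1 - 6)²)) = (-26 - 74)*(15/((1 - 6)²)) = -1500/((-5)²) = -1500/25 = -100*⅗ = -60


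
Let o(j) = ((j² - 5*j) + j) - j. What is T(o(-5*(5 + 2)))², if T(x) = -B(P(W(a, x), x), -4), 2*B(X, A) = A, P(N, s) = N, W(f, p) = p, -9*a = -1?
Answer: 4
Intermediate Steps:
a = ⅑ (a = -⅑*(-1) = ⅑ ≈ 0.11111)
B(X, A) = A/2
o(j) = j² - 5*j (o(j) = (j² - 4*j) - j = j² - 5*j)
T(x) = 2 (T(x) = -(-4)/2 = -1*(-2) = 2)
T(o(-5*(5 + 2)))² = 2² = 4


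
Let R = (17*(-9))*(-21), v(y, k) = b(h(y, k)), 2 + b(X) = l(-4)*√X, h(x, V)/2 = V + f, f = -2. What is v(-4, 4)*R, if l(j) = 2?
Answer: 6426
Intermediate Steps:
h(x, V) = -4 + 2*V (h(x, V) = 2*(V - 2) = 2*(-2 + V) = -4 + 2*V)
b(X) = -2 + 2*√X
v(y, k) = -2 + 2*√(-4 + 2*k)
R = 3213 (R = -153*(-21) = 3213)
v(-4, 4)*R = (-2 + 2*√(-4 + 2*4))*3213 = (-2 + 2*√(-4 + 8))*3213 = (-2 + 2*√4)*3213 = (-2 + 2*2)*3213 = (-2 + 4)*3213 = 2*3213 = 6426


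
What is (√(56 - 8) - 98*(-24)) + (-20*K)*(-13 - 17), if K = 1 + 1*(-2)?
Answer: 1752 + 4*√3 ≈ 1758.9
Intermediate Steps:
K = -1 (K = 1 - 2 = -1)
(√(56 - 8) - 98*(-24)) + (-20*K)*(-13 - 17) = (√(56 - 8) - 98*(-24)) + (-20*(-1))*(-13 - 17) = (√48 + 2352) + 20*(-30) = (4*√3 + 2352) - 600 = (2352 + 4*√3) - 600 = 1752 + 4*√3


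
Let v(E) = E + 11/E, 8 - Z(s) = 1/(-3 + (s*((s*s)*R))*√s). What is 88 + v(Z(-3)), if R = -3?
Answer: (-15325733*I + 387018*√3)/(3*(-52463*I + 1323*√3)) ≈ 97.375 + 0.0059*I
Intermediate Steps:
Z(s) = 8 - 1/(-3 - 3*s^(7/2)) (Z(s) = 8 - 1/(-3 + (s*((s*s)*(-3)))*√s) = 8 - 1/(-3 + (s*(s²*(-3)))*√s) = 8 - 1/(-3 + (s*(-3*s²))*√s) = 8 - 1/(-3 + (-3*s³)*√s) = 8 - 1/(-3 - 3*s^(7/2)))
88 + v(Z(-3)) = 88 + ((25 + 24*(-3)^(7/2))/(3*(1 + (-3)^(7/2))) + 11/(((25 + 24*(-3)^(7/2))/(3*(1 + (-3)^(7/2)))))) = 88 + ((25 + 24*(-27*I*√3))/(3*(1 - 27*I*√3)) + 11/(((25 + 24*(-27*I*√3))/(3*(1 - 27*I*√3))))) = 88 + ((25 - 648*I*√3)/(3*(1 - 27*I*√3)) + 11/(((25 - 648*I*√3)/(3*(1 - 27*I*√3))))) = 88 + ((25 - 648*I*√3)/(3*(1 - 27*I*√3)) + 11*(3*(1 - 27*I*√3)/(25 - 648*I*√3))) = 88 + ((25 - 648*I*√3)/(3*(1 - 27*I*√3)) + 33*(1 - 27*I*√3)/(25 - 648*I*√3)) = 88 + (33*(1 - 27*I*√3)/(25 - 648*I*√3) + (25 - 648*I*√3)/(3*(1 - 27*I*√3))) = 88 + 33*(1 - 27*I*√3)/(25 - 648*I*√3) + (25 - 648*I*√3)/(3*(1 - 27*I*√3))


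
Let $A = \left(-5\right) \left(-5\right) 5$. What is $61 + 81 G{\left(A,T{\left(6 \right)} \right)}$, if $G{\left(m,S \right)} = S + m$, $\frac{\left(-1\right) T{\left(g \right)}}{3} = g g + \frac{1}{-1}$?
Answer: $1681$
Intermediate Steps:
$T{\left(g \right)} = 3 - 3 g^{2}$ ($T{\left(g \right)} = - 3 \left(g g + \frac{1}{-1}\right) = - 3 \left(g^{2} - 1\right) = - 3 \left(-1 + g^{2}\right) = 3 - 3 g^{2}$)
$A = 125$ ($A = 25 \cdot 5 = 125$)
$61 + 81 G{\left(A,T{\left(6 \right)} \right)} = 61 + 81 \left(\left(3 - 3 \cdot 6^{2}\right) + 125\right) = 61 + 81 \left(\left(3 - 108\right) + 125\right) = 61 + 81 \left(-105 + 125\right) = 61 + 81 \cdot 20 = 61 + 1620 = 1681$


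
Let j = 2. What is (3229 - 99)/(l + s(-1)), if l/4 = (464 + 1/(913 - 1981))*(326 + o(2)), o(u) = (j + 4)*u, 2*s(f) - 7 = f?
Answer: 835710/167497039 ≈ 0.0049894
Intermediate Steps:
s(f) = 7/2 + f/2
o(u) = 6*u (o(u) = (2 + 4)*u = 6*u)
l = 167496238/267 (l = 4*((464 + 1/(913 - 1981))*(326 + 6*2)) = 4*((464 + 1/(-1068))*(326 + 12)) = 4*((464 - 1/1068)*338) = 4*((495551/1068)*338) = 4*(83748119/534) = 167496238/267 ≈ 6.2733e+5)
(3229 - 99)/(l + s(-1)) = (3229 - 99)/(167496238/267 + (7/2 + (½)*(-1))) = 3130/(167496238/267 + (7/2 - ½)) = 3130/(167496238/267 + 3) = 3130/(167497039/267) = 3130*(267/167497039) = 835710/167497039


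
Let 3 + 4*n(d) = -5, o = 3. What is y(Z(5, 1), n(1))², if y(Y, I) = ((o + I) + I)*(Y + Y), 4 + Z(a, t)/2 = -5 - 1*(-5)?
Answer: 256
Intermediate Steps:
Z(a, t) = -8 (Z(a, t) = -8 + 2*(-5 - 1*(-5)) = -8 + 2*(-5 + 5) = -8 + 2*0 = -8 + 0 = -8)
n(d) = -2 (n(d) = -¾ + (¼)*(-5) = -¾ - 5/4 = -2)
y(Y, I) = 2*Y*(3 + 2*I) (y(Y, I) = ((3 + I) + I)*(Y + Y) = (3 + 2*I)*(2*Y) = 2*Y*(3 + 2*I))
y(Z(5, 1), n(1))² = (2*(-8)*(3 + 2*(-2)))² = (2*(-8)*(3 - 4))² = (2*(-8)*(-1))² = 16² = 256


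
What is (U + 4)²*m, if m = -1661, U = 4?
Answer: -106304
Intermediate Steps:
(U + 4)²*m = (4 + 4)²*(-1661) = 8²*(-1661) = 64*(-1661) = -106304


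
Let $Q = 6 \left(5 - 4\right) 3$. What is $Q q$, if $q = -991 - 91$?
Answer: $-19476$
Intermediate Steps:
$q = -1082$
$Q = 18$ ($Q = 6 \cdot 1 \cdot 3 = 6 \cdot 3 = 18$)
$Q q = 18 \left(-1082\right) = -19476$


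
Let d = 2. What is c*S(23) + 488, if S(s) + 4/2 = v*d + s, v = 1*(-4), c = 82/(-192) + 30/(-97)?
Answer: 4455115/9312 ≈ 478.43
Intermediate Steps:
c = -6857/9312 (c = 82*(-1/192) + 30*(-1/97) = -41/96 - 30/97 = -6857/9312 ≈ -0.73636)
v = -4
S(s) = -10 + s (S(s) = -2 + (-4*2 + s) = -2 + (-8 + s) = -10 + s)
c*S(23) + 488 = -6857*(-10 + 23)/9312 + 488 = -6857/9312*13 + 488 = -89141/9312 + 488 = 4455115/9312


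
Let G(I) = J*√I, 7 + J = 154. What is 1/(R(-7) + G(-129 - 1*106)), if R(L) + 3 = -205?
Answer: -208/5121379 - 147*I*√235/5121379 ≈ -4.0614e-5 - 0.00044001*I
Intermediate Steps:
R(L) = -208 (R(L) = -3 - 205 = -208)
J = 147 (J = -7 + 154 = 147)
G(I) = 147*√I
1/(R(-7) + G(-129 - 1*106)) = 1/(-208 + 147*√(-129 - 1*106)) = 1/(-208 + 147*√(-129 - 106)) = 1/(-208 + 147*√(-235)) = 1/(-208 + 147*(I*√235)) = 1/(-208 + 147*I*√235)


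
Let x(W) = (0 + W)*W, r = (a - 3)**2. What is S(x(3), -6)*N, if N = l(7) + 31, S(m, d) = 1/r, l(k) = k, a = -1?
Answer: 19/8 ≈ 2.3750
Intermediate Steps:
r = 16 (r = (-1 - 3)**2 = (-4)**2 = 16)
x(W) = W**2 (x(W) = W*W = W**2)
S(m, d) = 1/16
N = 38 (N = 7 + 31 = 38)
S(x(3), -6)*N = (1/16)*38 = 19/8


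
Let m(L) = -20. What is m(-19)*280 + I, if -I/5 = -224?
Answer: -4480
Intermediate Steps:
I = 1120 (I = -5*(-224) = 1120)
m(-19)*280 + I = -20*280 + 1120 = -5600 + 1120 = -4480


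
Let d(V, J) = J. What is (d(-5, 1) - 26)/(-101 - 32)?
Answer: 25/133 ≈ 0.18797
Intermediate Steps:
(d(-5, 1) - 26)/(-101 - 32) = (1 - 26)/(-101 - 32) = -25/(-133) = -25*(-1/133) = 25/133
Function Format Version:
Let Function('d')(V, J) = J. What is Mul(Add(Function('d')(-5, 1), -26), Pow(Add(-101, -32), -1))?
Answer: Rational(25, 133) ≈ 0.18797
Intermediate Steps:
Mul(Add(Function('d')(-5, 1), -26), Pow(Add(-101, -32), -1)) = Mul(Add(1, -26), Pow(Add(-101, -32), -1)) = Mul(-25, Pow(-133, -1)) = Mul(-25, Rational(-1, 133)) = Rational(25, 133)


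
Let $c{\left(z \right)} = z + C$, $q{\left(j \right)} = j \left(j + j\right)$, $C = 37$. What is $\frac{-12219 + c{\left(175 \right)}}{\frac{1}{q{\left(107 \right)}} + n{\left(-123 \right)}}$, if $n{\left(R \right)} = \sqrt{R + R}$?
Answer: $\frac{274936286 i}{- i + 22898 \sqrt{246}} \approx -0.0021316 + 765.54 i$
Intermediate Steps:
$n{\left(R \right)} = \sqrt{2} \sqrt{R}$ ($n{\left(R \right)} = \sqrt{2 R} = \sqrt{2} \sqrt{R}$)
$q{\left(j \right)} = 2 j^{2}$ ($q{\left(j \right)} = j 2 j = 2 j^{2}$)
$c{\left(z \right)} = 37 + z$ ($c{\left(z \right)} = z + 37 = 37 + z$)
$\frac{-12219 + c{\left(175 \right)}}{\frac{1}{q{\left(107 \right)}} + n{\left(-123 \right)}} = \frac{-12219 + \left(37 + 175\right)}{\frac{1}{2 \cdot 107^{2}} + \sqrt{2} \sqrt{-123}} = \frac{-12219 + 212}{\frac{1}{2 \cdot 11449} + \sqrt{2} i \sqrt{123}} = - \frac{12007}{\frac{1}{22898} + i \sqrt{246}}$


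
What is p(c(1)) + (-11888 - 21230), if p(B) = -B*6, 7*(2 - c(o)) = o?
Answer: -231904/7 ≈ -33129.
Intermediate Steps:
c(o) = 2 - o/7
p(B) = -6*B
p(c(1)) + (-11888 - 21230) = -6*(2 - ⅐*1) + (-11888 - 21230) = -6*(2 - ⅐) - 33118 = -6*13/7 - 33118 = -78/7 - 33118 = -231904/7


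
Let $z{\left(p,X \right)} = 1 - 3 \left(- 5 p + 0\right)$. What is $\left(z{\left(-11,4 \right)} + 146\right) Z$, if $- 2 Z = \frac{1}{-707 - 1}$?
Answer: $- \frac{3}{236} \approx -0.012712$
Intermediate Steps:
$z{\left(p,X \right)} = 1 + 15 p$ ($z{\left(p,X \right)} = 1 - 3 \left(- 5 p\right) = 1 + 15 p$)
$Z = \frac{1}{1416}$ ($Z = - \frac{1}{2 \left(-707 - 1\right)} = - \frac{1}{2 \left(-708\right)} = \left(- \frac{1}{2}\right) \left(- \frac{1}{708}\right) = \frac{1}{1416} \approx 0.00070621$)
$\left(z{\left(-11,4 \right)} + 146\right) Z = \left(\left(1 + 15 \left(-11\right)\right) + 146\right) \frac{1}{1416} = \left(\left(1 - 165\right) + 146\right) \frac{1}{1416} = \left(-164 + 146\right) \frac{1}{1416} = \left(-18\right) \frac{1}{1416} = - \frac{3}{236}$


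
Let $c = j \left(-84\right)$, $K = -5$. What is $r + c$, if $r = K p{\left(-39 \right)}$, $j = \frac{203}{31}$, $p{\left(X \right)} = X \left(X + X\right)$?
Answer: $- \frac{488562}{31} \approx -15760.0$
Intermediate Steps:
$p{\left(X \right)} = 2 X^{2}$ ($p{\left(X \right)} = X 2 X = 2 X^{2}$)
$j = \frac{203}{31}$ ($j = 203 \cdot \frac{1}{31} = \frac{203}{31} \approx 6.5484$)
$r = -15210$ ($r = - 5 \cdot 2 \left(-39\right)^{2} = - 5 \cdot 2 \cdot 1521 = \left(-5\right) 3042 = -15210$)
$c = - \frac{17052}{31}$ ($c = \frac{203}{31} \left(-84\right) = - \frac{17052}{31} \approx -550.06$)
$r + c = -15210 - \frac{17052}{31} = - \frac{488562}{31}$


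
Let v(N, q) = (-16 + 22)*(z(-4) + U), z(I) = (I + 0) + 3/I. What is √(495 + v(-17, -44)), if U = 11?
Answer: √2130/2 ≈ 23.076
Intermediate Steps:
z(I) = I + 3/I
v(N, q) = 75/2 (v(N, q) = (-16 + 22)*((-4 + 3/(-4)) + 11) = 6*((-4 + 3*(-¼)) + 11) = 6*((-4 - ¾) + 11) = 6*(-19/4 + 11) = 6*(25/4) = 75/2)
√(495 + v(-17, -44)) = √(495 + 75/2) = √(1065/2) = √2130/2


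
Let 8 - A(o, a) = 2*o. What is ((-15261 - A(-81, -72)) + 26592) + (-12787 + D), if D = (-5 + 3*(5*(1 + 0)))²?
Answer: -1526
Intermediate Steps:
A(o, a) = 8 - 2*o
D = 100 (D = (-5 + 3*(5*1))² = (-5 + 3*5)² = (-5 + 15)² = 10² = 100)
((-15261 - A(-81, -72)) + 26592) + (-12787 + D) = ((-15261 - (8 - 2*(-81))) + 26592) + (-12787 + 100) = ((-15261 - (8 + 162)) + 26592) - 12687 = ((-15261 - 1*170) + 26592) - 12687 = ((-15261 - 170) + 26592) - 12687 = (-15431 + 26592) - 12687 = 11161 - 12687 = -1526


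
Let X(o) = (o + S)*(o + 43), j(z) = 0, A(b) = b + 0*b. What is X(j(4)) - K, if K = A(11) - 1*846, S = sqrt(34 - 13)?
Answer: 835 + 43*sqrt(21) ≈ 1032.1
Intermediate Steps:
A(b) = b (A(b) = b + 0 = b)
S = sqrt(21) ≈ 4.5826
X(o) = (43 + o)*(o + sqrt(21)) (X(o) = (o + sqrt(21))*(o + 43) = (o + sqrt(21))*(43 + o) = (43 + o)*(o + sqrt(21)))
K = -835 (K = 11 - 1*846 = 11 - 846 = -835)
X(j(4)) - K = (0**2 + 43*0 + 43*sqrt(21) + 0*sqrt(21)) - 1*(-835) = (0 + 0 + 43*sqrt(21) + 0) + 835 = 43*sqrt(21) + 835 = 835 + 43*sqrt(21)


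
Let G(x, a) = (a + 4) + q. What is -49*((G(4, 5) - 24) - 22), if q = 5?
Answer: 1568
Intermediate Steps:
G(x, a) = 9 + a (G(x, a) = (a + 4) + 5 = (4 + a) + 5 = 9 + a)
-49*((G(4, 5) - 24) - 22) = -49*(((9 + 5) - 24) - 22) = -49*((14 - 24) - 22) = -49*(-10 - 22) = -49*(-32) = 1568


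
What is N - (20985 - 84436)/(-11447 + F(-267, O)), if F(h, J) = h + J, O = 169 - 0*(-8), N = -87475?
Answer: -1009962326/11545 ≈ -87481.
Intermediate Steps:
O = 169 (O = 169 - 1*0 = 169 + 0 = 169)
F(h, J) = J + h
N - (20985 - 84436)/(-11447 + F(-267, O)) = -87475 - (20985 - 84436)/(-11447 + (169 - 267)) = -87475 - (-63451)/(-11447 - 98) = -87475 - (-63451)/(-11545) = -87475 - (-63451)*(-1)/11545 = -87475 - 1*63451/11545 = -87475 - 63451/11545 = -1009962326/11545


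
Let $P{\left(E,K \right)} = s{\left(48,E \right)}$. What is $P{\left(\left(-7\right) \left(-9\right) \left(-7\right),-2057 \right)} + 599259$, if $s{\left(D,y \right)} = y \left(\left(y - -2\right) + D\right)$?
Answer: $771690$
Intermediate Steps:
$s{\left(D,y \right)} = y \left(2 + D + y\right)$ ($s{\left(D,y \right)} = y \left(\left(y + 2\right) + D\right) = y \left(\left(2 + y\right) + D\right) = y \left(2 + D + y\right)$)
$P{\left(E,K \right)} = E \left(50 + E\right)$ ($P{\left(E,K \right)} = E \left(2 + 48 + E\right) = E \left(50 + E\right)$)
$P{\left(\left(-7\right) \left(-9\right) \left(-7\right),-2057 \right)} + 599259 = \left(-7\right) \left(-9\right) \left(-7\right) \left(50 + \left(-7\right) \left(-9\right) \left(-7\right)\right) + 599259 = 63 \left(-7\right) \left(50 + 63 \left(-7\right)\right) + 599259 = - 441 \left(50 - 441\right) + 599259 = \left(-441\right) \left(-391\right) + 599259 = 172431 + 599259 = 771690$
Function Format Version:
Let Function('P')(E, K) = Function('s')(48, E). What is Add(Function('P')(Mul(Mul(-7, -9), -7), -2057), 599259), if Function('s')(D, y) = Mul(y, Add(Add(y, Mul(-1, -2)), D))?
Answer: 771690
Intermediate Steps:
Function('s')(D, y) = Mul(y, Add(2, D, y)) (Function('s')(D, y) = Mul(y, Add(Add(y, 2), D)) = Mul(y, Add(Add(2, y), D)) = Mul(y, Add(2, D, y)))
Function('P')(E, K) = Mul(E, Add(50, E)) (Function('P')(E, K) = Mul(E, Add(2, 48, E)) = Mul(E, Add(50, E)))
Add(Function('P')(Mul(Mul(-7, -9), -7), -2057), 599259) = Add(Mul(Mul(Mul(-7, -9), -7), Add(50, Mul(Mul(-7, -9), -7))), 599259) = Add(Mul(Mul(63, -7), Add(50, Mul(63, -7))), 599259) = Add(Mul(-441, Add(50, -441)), 599259) = Add(Mul(-441, -391), 599259) = Add(172431, 599259) = 771690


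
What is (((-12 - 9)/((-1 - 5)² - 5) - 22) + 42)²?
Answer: 358801/961 ≈ 373.36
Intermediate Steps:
(((-12 - 9)/((-1 - 5)² - 5) - 22) + 42)² = ((-21/((-6)² - 5) - 22) + 42)² = ((-21/(36 - 5) - 22) + 42)² = ((-21/31 - 22) + 42)² = (-703/31 + 42)² = (599/31)² = 358801/961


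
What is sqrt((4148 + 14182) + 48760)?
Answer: sqrt(67090) ≈ 259.02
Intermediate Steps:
sqrt((4148 + 14182) + 48760) = sqrt(18330 + 48760) = sqrt(67090)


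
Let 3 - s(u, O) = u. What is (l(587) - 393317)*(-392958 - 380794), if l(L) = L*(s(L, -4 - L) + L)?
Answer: 302967238112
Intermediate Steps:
s(u, O) = 3 - u
l(L) = 3*L (l(L) = L*((3 - L) + L) = L*3 = 3*L)
(l(587) - 393317)*(-392958 - 380794) = (3*587 - 393317)*(-392958 - 380794) = (1761 - 393317)*(-773752) = -391556*(-773752) = 302967238112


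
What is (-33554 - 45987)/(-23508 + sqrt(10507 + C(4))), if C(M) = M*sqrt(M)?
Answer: 623283276/184205183 + 79541*sqrt(10515)/552615549 ≈ 3.3984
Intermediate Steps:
C(M) = M**(3/2)
(-33554 - 45987)/(-23508 + sqrt(10507 + C(4))) = (-33554 - 45987)/(-23508 + sqrt(10507 + 4**(3/2))) = -79541/(-23508 + sqrt(10507 + 8)) = -79541/(-23508 + sqrt(10515))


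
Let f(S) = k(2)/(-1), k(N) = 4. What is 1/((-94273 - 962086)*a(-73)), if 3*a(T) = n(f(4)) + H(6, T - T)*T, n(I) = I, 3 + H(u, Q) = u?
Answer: 3/235568057 ≈ 1.2735e-8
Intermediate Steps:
f(S) = -4 (f(S) = 4/(-1) = 4*(-1) = -4)
H(u, Q) = -3 + u
a(T) = -4/3 + T (a(T) = (-4 + (-3 + 6)*T)/3 = (-4 + 3*T)/3 = -4/3 + T)
1/((-94273 - 962086)*a(-73)) = 1/((-94273 - 962086)*(-4/3 - 73)) = 1/((-1056359)*(-223/3)) = -1/1056359*(-3/223) = 3/235568057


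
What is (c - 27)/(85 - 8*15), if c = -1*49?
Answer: 76/35 ≈ 2.1714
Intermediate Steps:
c = -49
(c - 27)/(85 - 8*15) = (-49 - 27)/(85 - 8*15) = -76/(85 - 120) = -76/(-35) = -76*(-1/35) = 76/35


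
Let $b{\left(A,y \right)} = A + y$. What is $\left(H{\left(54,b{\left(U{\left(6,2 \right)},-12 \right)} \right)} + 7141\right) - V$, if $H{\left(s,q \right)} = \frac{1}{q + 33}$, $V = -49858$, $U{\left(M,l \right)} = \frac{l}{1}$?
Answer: $\frac{1310978}{23} \approx 56999.0$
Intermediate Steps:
$U{\left(M,l \right)} = l$ ($U{\left(M,l \right)} = l 1 = l$)
$H{\left(s,q \right)} = \frac{1}{33 + q}$
$\left(H{\left(54,b{\left(U{\left(6,2 \right)},-12 \right)} \right)} + 7141\right) - V = \left(\frac{1}{33 + \left(2 - 12\right)} + 7141\right) - -49858 = \left(\frac{1}{33 - 10} + 7141\right) + 49858 = \left(\frac{1}{23} + 7141\right) + 49858 = \frac{164244}{23} + 49858 = \frac{1310978}{23}$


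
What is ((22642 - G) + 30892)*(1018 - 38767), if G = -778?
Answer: -2050223688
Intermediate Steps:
((22642 - G) + 30892)*(1018 - 38767) = ((22642 - 1*(-778)) + 30892)*(1018 - 38767) = ((22642 + 778) + 30892)*(-37749) = (23420 + 30892)*(-37749) = 54312*(-37749) = -2050223688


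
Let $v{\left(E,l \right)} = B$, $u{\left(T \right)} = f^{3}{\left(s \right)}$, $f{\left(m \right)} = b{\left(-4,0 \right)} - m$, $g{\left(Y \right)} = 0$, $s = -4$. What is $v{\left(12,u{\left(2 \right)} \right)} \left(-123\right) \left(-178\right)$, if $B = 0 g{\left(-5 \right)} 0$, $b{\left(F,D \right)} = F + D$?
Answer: $0$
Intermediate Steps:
$b{\left(F,D \right)} = D + F$
$f{\left(m \right)} = -4 - m$ ($f{\left(m \right)} = \left(0 - 4\right) - m = -4 - m$)
$B = 0$ ($B = 0 \cdot 0 \cdot 0 = 0 \cdot 0 = 0$)
$u{\left(T \right)} = 0$ ($u{\left(T \right)} = \left(-4 - -4\right)^{3} = \left(-4 + 4\right)^{3} = 0^{3} = 0$)
$v{\left(E,l \right)} = 0$
$v{\left(12,u{\left(2 \right)} \right)} \left(-123\right) \left(-178\right) = 0 \left(-123\right) \left(-178\right) = 0 \left(-178\right) = 0$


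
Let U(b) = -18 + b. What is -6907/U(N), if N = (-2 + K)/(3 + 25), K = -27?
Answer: 193396/533 ≈ 362.84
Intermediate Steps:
N = -29/28 (N = (-2 - 27)/(3 + 25) = -29/28 ≈ -1.0357)
-6907/U(N) = -6907/(-18 - 29/28) = -6907/(-533/28) = -6907*(-28/533) = 193396/533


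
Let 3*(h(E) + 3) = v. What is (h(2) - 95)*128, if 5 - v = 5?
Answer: -12544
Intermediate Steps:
v = 0 (v = 5 - 1*5 = 5 - 5 = 0)
h(E) = -3 (h(E) = -3 + (1/3)*0 = -3 + 0 = -3)
(h(2) - 95)*128 = (-3 - 95)*128 = -98*128 = -12544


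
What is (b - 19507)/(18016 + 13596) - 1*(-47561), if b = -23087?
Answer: 751727869/15806 ≈ 47560.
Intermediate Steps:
(b - 19507)/(18016 + 13596) - 1*(-47561) = (-23087 - 19507)/(18016 + 13596) - 1*(-47561) = -42594/31612 + 47561 = -42594*1/31612 + 47561 = -21297/15806 + 47561 = 751727869/15806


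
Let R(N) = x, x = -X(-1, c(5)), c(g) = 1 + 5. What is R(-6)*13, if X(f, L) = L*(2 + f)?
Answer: -78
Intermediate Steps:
c(g) = 6
x = -6 (x = -6*(2 - 1) = -6 ≈ -6.0000)
R(N) = -6
R(-6)*13 = -6*13 = -78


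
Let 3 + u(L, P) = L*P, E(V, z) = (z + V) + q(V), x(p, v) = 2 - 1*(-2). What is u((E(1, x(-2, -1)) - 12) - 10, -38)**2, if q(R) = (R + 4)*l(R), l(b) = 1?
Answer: 205209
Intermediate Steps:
q(R) = 4 + R (q(R) = (R + 4)*1 = (4 + R)*1 = 4 + R)
x(p, v) = 4 (x(p, v) = 2 + 2 = 4)
E(V, z) = 4 + z + 2*V (E(V, z) = (z + V) + (4 + V) = (V + z) + (4 + V) = 4 + z + 2*V)
u(L, P) = -3 + L*P
u((E(1, x(-2, -1)) - 12) - 10, -38)**2 = (-3 + (((4 + 4 + 2*1) - 12) - 10)*(-38))**2 = (-3 + (((4 + 4 + 2) - 12) - 10)*(-38))**2 = (-3 + ((10 - 12) - 10)*(-38))**2 = (-3 + (-2 - 10)*(-38))**2 = (-3 - 12*(-38))**2 = (-3 + 456)**2 = 453**2 = 205209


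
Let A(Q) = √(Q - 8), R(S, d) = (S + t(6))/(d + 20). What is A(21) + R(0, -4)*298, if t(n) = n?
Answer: 447/4 + √13 ≈ 115.36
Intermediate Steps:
R(S, d) = (6 + S)/(20 + d) (R(S, d) = (S + 6)/(d + 20) = (6 + S)/(20 + d))
A(Q) = √(-8 + Q)
A(21) + R(0, -4)*298 = √(-8 + 21) + ((6 + 0)/(20 - 4))*298 = √13 + (6/16)*298 = √13 + ((1/16)*6)*298 = √13 + (3/8)*298 = √13 + 447/4 = 447/4 + √13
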